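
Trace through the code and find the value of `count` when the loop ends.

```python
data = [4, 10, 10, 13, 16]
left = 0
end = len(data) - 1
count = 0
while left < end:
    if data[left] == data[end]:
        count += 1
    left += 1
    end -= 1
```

Let's trace through this code step by step.

Initialize: data = [4, 10, 10, 13, 16]
Initialize: left = 0
Initialize: end = 4
Initialize: count = 0
Entering loop: while left < end:
After iteration 1: left = 1, end = 3, count = 0
After iteration 2: left = 2, end = 2, count = 0
Loop ends.

Final answer: 0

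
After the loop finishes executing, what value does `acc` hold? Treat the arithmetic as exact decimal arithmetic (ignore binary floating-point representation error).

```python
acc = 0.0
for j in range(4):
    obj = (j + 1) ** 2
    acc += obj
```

Let's trace through this code step by step.

Initialize: acc = 0.0
Entering loop: for j in range(4):
After iteration 1: j = 0, acc = 1.0, obj = 1
After iteration 2: j = 1, acc = 5.0, obj = 4
After iteration 3: j = 2, acc = 14.0, obj = 9
After iteration 4: j = 3, acc = 30.0, obj = 16
Loop ends.

Final answer: 30.0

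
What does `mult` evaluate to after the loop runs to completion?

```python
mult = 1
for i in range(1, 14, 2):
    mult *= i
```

Let's trace through this code step by step.

Initialize: mult = 1
Entering loop: for i in range(1, 14, 2):
After iteration 1: i = 1, mult = 1
After iteration 2: i = 3, mult = 3
After iteration 3: i = 5, mult = 15
After iteration 4: i = 7, mult = 105
After iteration 5: i = 9, mult = 945
After iteration 6: i = 11, mult = 10395
After iteration 7: i = 13, mult = 135135
Loop ends.

Final answer: 135135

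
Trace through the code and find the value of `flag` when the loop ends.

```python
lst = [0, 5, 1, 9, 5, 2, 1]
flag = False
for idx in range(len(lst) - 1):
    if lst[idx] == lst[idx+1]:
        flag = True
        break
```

Let's trace through this code step by step.

Initialize: lst = [0, 5, 1, 9, 5, 2, 1]
Initialize: flag = False
Entering loop: for idx in range(len(lst) - 1):
After iteration 1: idx = 0, flag = False
After iteration 2: idx = 1, flag = False
After iteration 3: idx = 2, flag = False
After iteration 4: idx = 3, flag = False
After iteration 5: idx = 4, flag = False
After iteration 6: idx = 5, flag = False
Loop ends.

Final answer: False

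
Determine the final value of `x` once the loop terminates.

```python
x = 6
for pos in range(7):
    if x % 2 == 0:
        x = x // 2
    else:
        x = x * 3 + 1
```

Let's trace through this code step by step.

Initialize: x = 6
Entering loop: for pos in range(7):
After iteration 1: pos = 0, x = 3
After iteration 2: pos = 1, x = 10
After iteration 3: pos = 2, x = 5
After iteration 4: pos = 3, x = 16
After iteration 5: pos = 4, x = 8
After iteration 6: pos = 5, x = 4
After iteration 7: pos = 6, x = 2
Loop ends.

Final answer: 2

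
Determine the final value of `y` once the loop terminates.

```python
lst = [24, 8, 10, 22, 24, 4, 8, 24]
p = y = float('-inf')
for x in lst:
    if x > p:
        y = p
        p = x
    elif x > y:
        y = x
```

Let's trace through this code step by step.

Initialize: lst = [24, 8, 10, 22, 24, 4, 8, 24]
Initialize: p = -inf
Initialize: y = -inf
Entering loop: for x in lst:
After iteration 1: x = 24, p = 24, y = -inf
After iteration 2: x = 8, p = 24, y = 8
After iteration 3: x = 10, p = 24, y = 10
After iteration 4: x = 22, p = 24, y = 22
After iteration 5: x = 24, p = 24, y = 24
After iteration 6: x = 4, p = 24, y = 24
After iteration 7: x = 8, p = 24, y = 24
After iteration 8: x = 24, p = 24, y = 24
Loop ends.

Final answer: 24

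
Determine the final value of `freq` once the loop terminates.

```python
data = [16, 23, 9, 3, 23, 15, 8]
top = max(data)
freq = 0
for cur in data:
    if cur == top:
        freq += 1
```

Let's trace through this code step by step.

Initialize: data = [16, 23, 9, 3, 23, 15, 8]
Initialize: top = 23
Initialize: freq = 0
Entering loop: for cur in data:
After iteration 1: cur = 16, freq = 0
After iteration 2: cur = 23, freq = 1
After iteration 3: cur = 9, freq = 1
After iteration 4: cur = 3, freq = 1
After iteration 5: cur = 23, freq = 2
After iteration 6: cur = 15, freq = 2
After iteration 7: cur = 8, freq = 2
Loop ends.

Final answer: 2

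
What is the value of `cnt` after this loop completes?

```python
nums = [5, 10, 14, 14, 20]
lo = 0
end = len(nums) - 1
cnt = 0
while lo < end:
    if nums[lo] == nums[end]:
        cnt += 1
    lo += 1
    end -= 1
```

Let's trace through this code step by step.

Initialize: nums = [5, 10, 14, 14, 20]
Initialize: lo = 0
Initialize: end = 4
Initialize: cnt = 0
Entering loop: while lo < end:
After iteration 1: lo = 1, end = 3, cnt = 0
After iteration 2: lo = 2, end = 2, cnt = 0
Loop ends.

Final answer: 0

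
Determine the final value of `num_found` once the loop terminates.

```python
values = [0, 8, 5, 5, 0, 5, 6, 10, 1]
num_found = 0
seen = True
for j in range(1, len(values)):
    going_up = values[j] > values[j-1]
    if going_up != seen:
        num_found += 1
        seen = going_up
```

Let's trace through this code step by step.

Initialize: values = [0, 8, 5, 5, 0, 5, 6, 10, 1]
Initialize: num_found = 0
Initialize: seen = True
Entering loop: for j in range(1, len(values)):
After iteration 1: j = 1, num_found = 0, seen = True, going_up = True
After iteration 2: j = 2, num_found = 1, seen = False, going_up = False
After iteration 3: j = 3, num_found = 1, seen = False, going_up = False
After iteration 4: j = 4, num_found = 1, seen = False, going_up = False
After iteration 5: j = 5, num_found = 2, seen = True, going_up = True
After iteration 6: j = 6, num_found = 2, seen = True, going_up = True
After iteration 7: j = 7, num_found = 2, seen = True, going_up = True
After iteration 8: j = 8, num_found = 3, seen = False, going_up = False
Loop ends.

Final answer: 3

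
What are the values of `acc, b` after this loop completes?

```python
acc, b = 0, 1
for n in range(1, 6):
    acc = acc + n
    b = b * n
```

Let's trace through this code step by step.

Initialize: acc = 0
Initialize: b = 1
Entering loop: for n in range(1, 6):
After iteration 1: n = 1, acc = 1, b = 1
After iteration 2: n = 2, acc = 3, b = 2
After iteration 3: n = 3, acc = 6, b = 6
After iteration 4: n = 4, acc = 10, b = 24
After iteration 5: n = 5, acc = 15, b = 120
Loop ends.

Final answer: 15, 120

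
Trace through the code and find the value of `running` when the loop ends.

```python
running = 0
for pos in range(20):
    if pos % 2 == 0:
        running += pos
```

Let's trace through this code step by step.

Initialize: running = 0
Entering loop: for pos in range(20):
After iteration 1: pos = 0, running = 0
After iteration 2: pos = 1, running = 0
After iteration 3: pos = 2, running = 2
After iteration 4: pos = 3, running = 2
After iteration 5: pos = 4, running = 6
After iteration 6: pos = 5, running = 6
After iteration 7: pos = 6, running = 12
After iteration 8: pos = 7, running = 12
After iteration 9: pos = 8, running = 20
After iteration 10: pos = 9, running = 20
After iteration 11: pos = 10, running = 30
After iteration 12: pos = 11, running = 30
After iteration 13: pos = 12, running = 42
After iteration 14: pos = 13, running = 42
After iteration 15: pos = 14, running = 56
After iteration 16: pos = 15, running = 56
After iteration 17: pos = 16, running = 72
After iteration 18: pos = 17, running = 72
After iteration 19: pos = 18, running = 90
After iteration 20: pos = 19, running = 90
Loop ends.

Final answer: 90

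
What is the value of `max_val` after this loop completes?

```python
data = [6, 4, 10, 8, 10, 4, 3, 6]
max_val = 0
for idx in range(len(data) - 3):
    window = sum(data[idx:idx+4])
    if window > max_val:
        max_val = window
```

Let's trace through this code step by step.

Initialize: data = [6, 4, 10, 8, 10, 4, 3, 6]
Initialize: max_val = 0
Entering loop: for idx in range(len(data) - 3):
After iteration 1: idx = 0, max_val = 28, window = 28
After iteration 2: idx = 1, max_val = 32, window = 32
After iteration 3: idx = 2, max_val = 32, window = 32
After iteration 4: idx = 3, max_val = 32, window = 25
After iteration 5: idx = 4, max_val = 32, window = 23
Loop ends.

Final answer: 32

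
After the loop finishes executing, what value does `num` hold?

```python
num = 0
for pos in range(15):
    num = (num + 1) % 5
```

Let's trace through this code step by step.

Initialize: num = 0
Entering loop: for pos in range(15):
After iteration 1: pos = 0, num = 1
After iteration 2: pos = 1, num = 2
After iteration 3: pos = 2, num = 3
After iteration 4: pos = 3, num = 4
After iteration 5: pos = 4, num = 0
After iteration 6: pos = 5, num = 1
After iteration 7: pos = 6, num = 2
After iteration 8: pos = 7, num = 3
After iteration 9: pos = 8, num = 4
After iteration 10: pos = 9, num = 0
After iteration 11: pos = 10, num = 1
After iteration 12: pos = 11, num = 2
After iteration 13: pos = 12, num = 3
After iteration 14: pos = 13, num = 4
After iteration 15: pos = 14, num = 0
Loop ends.

Final answer: 0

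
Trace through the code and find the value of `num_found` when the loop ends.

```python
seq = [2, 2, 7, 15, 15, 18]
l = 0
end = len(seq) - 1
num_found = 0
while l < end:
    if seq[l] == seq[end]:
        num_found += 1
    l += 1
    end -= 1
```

Let's trace through this code step by step.

Initialize: seq = [2, 2, 7, 15, 15, 18]
Initialize: l = 0
Initialize: end = 5
Initialize: num_found = 0
Entering loop: while l < end:
After iteration 1: l = 1, end = 4, num_found = 0
After iteration 2: l = 2, end = 3, num_found = 0
After iteration 3: l = 3, end = 2, num_found = 0
Loop ends.

Final answer: 0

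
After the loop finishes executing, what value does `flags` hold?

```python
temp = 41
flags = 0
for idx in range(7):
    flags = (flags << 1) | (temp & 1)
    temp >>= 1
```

Let's trace through this code step by step.

Initialize: temp = 41
Initialize: flags = 0
Entering loop: for idx in range(7):
After iteration 1: idx = 0, temp = 20, flags = 1
After iteration 2: idx = 1, temp = 10, flags = 2
After iteration 3: idx = 2, temp = 5, flags = 4
After iteration 4: idx = 3, temp = 2, flags = 9
After iteration 5: idx = 4, temp = 1, flags = 18
After iteration 6: idx = 5, temp = 0, flags = 37
After iteration 7: idx = 6, temp = 0, flags = 74
Loop ends.

Final answer: 74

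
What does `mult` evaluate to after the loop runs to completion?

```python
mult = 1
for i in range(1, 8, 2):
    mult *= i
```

Let's trace through this code step by step.

Initialize: mult = 1
Entering loop: for i in range(1, 8, 2):
After iteration 1: i = 1, mult = 1
After iteration 2: i = 3, mult = 3
After iteration 3: i = 5, mult = 15
After iteration 4: i = 7, mult = 105
Loop ends.

Final answer: 105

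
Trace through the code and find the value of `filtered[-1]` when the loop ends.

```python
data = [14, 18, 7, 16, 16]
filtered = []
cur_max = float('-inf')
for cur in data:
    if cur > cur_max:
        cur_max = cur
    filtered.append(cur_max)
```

Let's trace through this code step by step.

Initialize: data = [14, 18, 7, 16, 16]
Initialize: filtered = []
Initialize: cur_max = -inf
Entering loop: for cur in data:
After iteration 1: cur = 14, filtered = [14], cur_max = 14
After iteration 2: cur = 18, filtered = [14, 18], cur_max = 18
After iteration 3: cur = 7, filtered = [14, 18, 18], cur_max = 18
After iteration 4: cur = 16, filtered = [14, 18, 18, 18], cur_max = 18
After iteration 5: cur = 16, filtered = [14, 18, 18, 18, 18], cur_max = 18
Loop ends.
filtered[-1] = 18

Final answer: 18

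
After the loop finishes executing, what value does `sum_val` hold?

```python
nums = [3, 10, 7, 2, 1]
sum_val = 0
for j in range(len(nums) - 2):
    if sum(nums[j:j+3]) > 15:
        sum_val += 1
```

Let's trace through this code step by step.

Initialize: nums = [3, 10, 7, 2, 1]
Initialize: sum_val = 0
Entering loop: for j in range(len(nums) - 2):
After iteration 1: j = 0, sum_val = 1
After iteration 2: j = 1, sum_val = 2
After iteration 3: j = 2, sum_val = 2
Loop ends.

Final answer: 2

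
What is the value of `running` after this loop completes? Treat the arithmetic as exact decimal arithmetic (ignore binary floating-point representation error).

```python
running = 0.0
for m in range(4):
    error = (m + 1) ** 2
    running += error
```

Let's trace through this code step by step.

Initialize: running = 0.0
Entering loop: for m in range(4):
After iteration 1: m = 0, running = 1.0, error = 1
After iteration 2: m = 1, running = 5.0, error = 4
After iteration 3: m = 2, running = 14.0, error = 9
After iteration 4: m = 3, running = 30.0, error = 16
Loop ends.

Final answer: 30.0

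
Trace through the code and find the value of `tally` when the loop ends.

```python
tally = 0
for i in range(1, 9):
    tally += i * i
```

Let's trace through this code step by step.

Initialize: tally = 0
Entering loop: for i in range(1, 9):
After iteration 1: i = 1, tally = 1
After iteration 2: i = 2, tally = 5
After iteration 3: i = 3, tally = 14
After iteration 4: i = 4, tally = 30
After iteration 5: i = 5, tally = 55
After iteration 6: i = 6, tally = 91
After iteration 7: i = 7, tally = 140
After iteration 8: i = 8, tally = 204
Loop ends.

Final answer: 204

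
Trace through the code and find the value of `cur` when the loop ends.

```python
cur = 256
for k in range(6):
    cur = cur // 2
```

Let's trace through this code step by step.

Initialize: cur = 256
Entering loop: for k in range(6):
After iteration 1: k = 0, cur = 128
After iteration 2: k = 1, cur = 64
After iteration 3: k = 2, cur = 32
After iteration 4: k = 3, cur = 16
After iteration 5: k = 4, cur = 8
After iteration 6: k = 5, cur = 4
Loop ends.

Final answer: 4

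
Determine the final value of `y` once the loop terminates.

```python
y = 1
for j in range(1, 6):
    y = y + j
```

Let's trace through this code step by step.

Initialize: y = 1
Entering loop: for j in range(1, 6):
After iteration 1: j = 1, y = 2
After iteration 2: j = 2, y = 4
After iteration 3: j = 3, y = 7
After iteration 4: j = 4, y = 11
After iteration 5: j = 5, y = 16
Loop ends.

Final answer: 16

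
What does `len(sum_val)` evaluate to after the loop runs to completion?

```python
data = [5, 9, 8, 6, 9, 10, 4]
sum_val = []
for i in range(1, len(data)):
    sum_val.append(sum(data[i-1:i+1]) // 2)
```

Let's trace through this code step by step.

Initialize: data = [5, 9, 8, 6, 9, 10, 4]
Initialize: sum_val = []
Entering loop: for i in range(1, len(data)):
After iteration 1: i = 1, sum_val = [7]
After iteration 2: i = 2, sum_val = [7, 8]
After iteration 3: i = 3, sum_val = [7, 8, 7]
After iteration 4: i = 4, sum_val = [7, 8, 7, 7]
After iteration 5: i = 5, sum_val = [7, 8, 7, 7, 9]
After iteration 6: i = 6, sum_val = [7, 8, 7, 7, 9, 7]
Loop ends.
len(sum_val) = 6

Final answer: 6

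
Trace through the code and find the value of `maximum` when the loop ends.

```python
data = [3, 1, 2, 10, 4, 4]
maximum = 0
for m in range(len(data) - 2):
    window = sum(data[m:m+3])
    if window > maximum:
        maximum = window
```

Let's trace through this code step by step.

Initialize: data = [3, 1, 2, 10, 4, 4]
Initialize: maximum = 0
Entering loop: for m in range(len(data) - 2):
After iteration 1: m = 0, maximum = 6, window = 6
After iteration 2: m = 1, maximum = 13, window = 13
After iteration 3: m = 2, maximum = 16, window = 16
After iteration 4: m = 3, maximum = 18, window = 18
Loop ends.

Final answer: 18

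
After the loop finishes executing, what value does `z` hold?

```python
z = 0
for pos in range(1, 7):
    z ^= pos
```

Let's trace through this code step by step.

Initialize: z = 0
Entering loop: for pos in range(1, 7):
After iteration 1: pos = 1, z = 1
After iteration 2: pos = 2, z = 3
After iteration 3: pos = 3, z = 0
After iteration 4: pos = 4, z = 4
After iteration 5: pos = 5, z = 1
After iteration 6: pos = 6, z = 7
Loop ends.

Final answer: 7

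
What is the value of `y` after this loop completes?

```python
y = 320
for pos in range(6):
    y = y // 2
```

Let's trace through this code step by step.

Initialize: y = 320
Entering loop: for pos in range(6):
After iteration 1: pos = 0, y = 160
After iteration 2: pos = 1, y = 80
After iteration 3: pos = 2, y = 40
After iteration 4: pos = 3, y = 20
After iteration 5: pos = 4, y = 10
After iteration 6: pos = 5, y = 5
Loop ends.

Final answer: 5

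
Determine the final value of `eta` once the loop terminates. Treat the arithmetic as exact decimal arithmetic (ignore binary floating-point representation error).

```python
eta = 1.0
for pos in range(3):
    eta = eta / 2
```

Let's trace through this code step by step.

Initialize: eta = 1.0
Entering loop: for pos in range(3):
After iteration 1: pos = 0, eta = 0.5
After iteration 2: pos = 1, eta = 0.25
After iteration 3: pos = 2, eta = 0.125
Loop ends.

Final answer: 0.125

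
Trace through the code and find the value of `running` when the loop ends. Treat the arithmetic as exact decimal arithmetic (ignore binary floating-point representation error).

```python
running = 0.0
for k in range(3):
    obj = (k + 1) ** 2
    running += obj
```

Let's trace through this code step by step.

Initialize: running = 0.0
Entering loop: for k in range(3):
After iteration 1: k = 0, running = 1.0, obj = 1
After iteration 2: k = 1, running = 5.0, obj = 4
After iteration 3: k = 2, running = 14.0, obj = 9
Loop ends.

Final answer: 14.0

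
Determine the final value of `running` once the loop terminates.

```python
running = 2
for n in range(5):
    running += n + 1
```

Let's trace through this code step by step.

Initialize: running = 2
Entering loop: for n in range(5):
After iteration 1: n = 0, running = 3
After iteration 2: n = 1, running = 5
After iteration 3: n = 2, running = 8
After iteration 4: n = 3, running = 12
After iteration 5: n = 4, running = 17
Loop ends.

Final answer: 17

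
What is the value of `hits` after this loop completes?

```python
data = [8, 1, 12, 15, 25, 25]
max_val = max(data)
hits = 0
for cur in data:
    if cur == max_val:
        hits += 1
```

Let's trace through this code step by step.

Initialize: data = [8, 1, 12, 15, 25, 25]
Initialize: max_val = 25
Initialize: hits = 0
Entering loop: for cur in data:
After iteration 1: cur = 8, hits = 0
After iteration 2: cur = 1, hits = 0
After iteration 3: cur = 12, hits = 0
After iteration 4: cur = 15, hits = 0
After iteration 5: cur = 25, hits = 1
After iteration 6: cur = 25, hits = 2
Loop ends.

Final answer: 2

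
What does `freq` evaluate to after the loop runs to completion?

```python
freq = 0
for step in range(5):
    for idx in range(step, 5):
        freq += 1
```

Let's trace through this code step by step.

Initialize: freq = 0
Entering loop: for step in range(5):
After iteration 1: step = 0, freq = 5
After iteration 2: step = 1, freq = 9
After iteration 3: step = 2, freq = 12
After iteration 4: step = 3, freq = 14
After iteration 5: step = 4, freq = 15
Loop ends.

Final answer: 15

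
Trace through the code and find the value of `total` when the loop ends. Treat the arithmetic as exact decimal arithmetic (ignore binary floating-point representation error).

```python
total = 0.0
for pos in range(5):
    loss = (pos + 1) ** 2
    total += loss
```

Let's trace through this code step by step.

Initialize: total = 0.0
Entering loop: for pos in range(5):
After iteration 1: pos = 0, total = 1.0, loss = 1
After iteration 2: pos = 1, total = 5.0, loss = 4
After iteration 3: pos = 2, total = 14.0, loss = 9
After iteration 4: pos = 3, total = 30.0, loss = 16
After iteration 5: pos = 4, total = 55.0, loss = 25
Loop ends.

Final answer: 55.0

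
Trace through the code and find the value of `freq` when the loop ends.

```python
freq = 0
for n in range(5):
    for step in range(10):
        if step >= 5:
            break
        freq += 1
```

Let's trace through this code step by step.

Initialize: freq = 0
Entering loop: for n in range(5):
After iteration 1: n = 0, freq = 5
After iteration 2: n = 1, freq = 10
After iteration 3: n = 2, freq = 15
After iteration 4: n = 3, freq = 20
After iteration 5: n = 4, freq = 25
Loop ends.

Final answer: 25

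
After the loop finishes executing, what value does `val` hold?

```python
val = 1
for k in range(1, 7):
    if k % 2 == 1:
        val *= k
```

Let's trace through this code step by step.

Initialize: val = 1
Entering loop: for k in range(1, 7):
After iteration 1: k = 1, val = 1
After iteration 2: k = 2, val = 1
After iteration 3: k = 3, val = 3
After iteration 4: k = 4, val = 3
After iteration 5: k = 5, val = 15
After iteration 6: k = 6, val = 15
Loop ends.

Final answer: 15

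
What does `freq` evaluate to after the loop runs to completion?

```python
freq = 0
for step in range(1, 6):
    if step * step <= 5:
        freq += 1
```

Let's trace through this code step by step.

Initialize: freq = 0
Entering loop: for step in range(1, 6):
After iteration 1: step = 1, freq = 1
After iteration 2: step = 2, freq = 2
After iteration 3: step = 3, freq = 2
After iteration 4: step = 4, freq = 2
After iteration 5: step = 5, freq = 2
Loop ends.

Final answer: 2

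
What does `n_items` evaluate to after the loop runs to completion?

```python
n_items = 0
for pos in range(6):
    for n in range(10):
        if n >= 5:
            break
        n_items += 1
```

Let's trace through this code step by step.

Initialize: n_items = 0
Entering loop: for pos in range(6):
After iteration 1: pos = 0, n_items = 5
After iteration 2: pos = 1, n_items = 10
After iteration 3: pos = 2, n_items = 15
After iteration 4: pos = 3, n_items = 20
After iteration 5: pos = 4, n_items = 25
After iteration 6: pos = 5, n_items = 30
Loop ends.

Final answer: 30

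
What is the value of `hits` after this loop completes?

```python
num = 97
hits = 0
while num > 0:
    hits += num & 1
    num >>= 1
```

Let's trace through this code step by step.

Initialize: num = 97
Initialize: hits = 0
Entering loop: while num > 0:
After iteration 1: num = 48, hits = 1
After iteration 2: num = 24, hits = 1
After iteration 3: num = 12, hits = 1
After iteration 4: num = 6, hits = 1
After iteration 5: num = 3, hits = 1
After iteration 6: num = 1, hits = 2
After iteration 7: num = 0, hits = 3
Loop ends.

Final answer: 3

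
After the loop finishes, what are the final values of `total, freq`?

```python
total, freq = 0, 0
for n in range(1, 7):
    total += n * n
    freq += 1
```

Let's trace through this code step by step.

Initialize: total = 0
Initialize: freq = 0
Entering loop: for n in range(1, 7):
After iteration 1: n = 1, total = 1, freq = 1
After iteration 2: n = 2, total = 5, freq = 2
After iteration 3: n = 3, total = 14, freq = 3
After iteration 4: n = 4, total = 30, freq = 4
After iteration 5: n = 5, total = 55, freq = 5
After iteration 6: n = 6, total = 91, freq = 6
Loop ends.

Final answer: 91, 6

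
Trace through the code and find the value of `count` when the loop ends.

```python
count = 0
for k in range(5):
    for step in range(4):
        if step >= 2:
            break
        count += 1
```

Let's trace through this code step by step.

Initialize: count = 0
Entering loop: for k in range(5):
After iteration 1: k = 0, count = 2
After iteration 2: k = 1, count = 4
After iteration 3: k = 2, count = 6
After iteration 4: k = 3, count = 8
After iteration 5: k = 4, count = 10
Loop ends.

Final answer: 10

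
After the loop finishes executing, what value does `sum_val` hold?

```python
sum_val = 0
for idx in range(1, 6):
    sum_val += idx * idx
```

Let's trace through this code step by step.

Initialize: sum_val = 0
Entering loop: for idx in range(1, 6):
After iteration 1: idx = 1, sum_val = 1
After iteration 2: idx = 2, sum_val = 5
After iteration 3: idx = 3, sum_val = 14
After iteration 4: idx = 4, sum_val = 30
After iteration 5: idx = 5, sum_val = 55
Loop ends.

Final answer: 55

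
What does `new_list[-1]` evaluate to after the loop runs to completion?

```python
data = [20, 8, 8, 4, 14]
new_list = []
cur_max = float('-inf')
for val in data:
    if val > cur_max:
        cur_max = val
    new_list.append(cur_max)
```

Let's trace through this code step by step.

Initialize: data = [20, 8, 8, 4, 14]
Initialize: new_list = []
Initialize: cur_max = -inf
Entering loop: for val in data:
After iteration 1: val = 20, new_list = [20], cur_max = 20
After iteration 2: val = 8, new_list = [20, 20], cur_max = 20
After iteration 3: val = 8, new_list = [20, 20, 20], cur_max = 20
After iteration 4: val = 4, new_list = [20, 20, 20, 20], cur_max = 20
After iteration 5: val = 14, new_list = [20, 20, 20, 20, 20], cur_max = 20
Loop ends.
new_list[-1] = 20

Final answer: 20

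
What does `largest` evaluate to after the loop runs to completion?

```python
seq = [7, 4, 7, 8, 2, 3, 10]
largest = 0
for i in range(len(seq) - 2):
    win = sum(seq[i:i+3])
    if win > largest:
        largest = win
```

Let's trace through this code step by step.

Initialize: seq = [7, 4, 7, 8, 2, 3, 10]
Initialize: largest = 0
Entering loop: for i in range(len(seq) - 2):
After iteration 1: i = 0, largest = 18, win = 18
After iteration 2: i = 1, largest = 19, win = 19
After iteration 3: i = 2, largest = 19, win = 17
After iteration 4: i = 3, largest = 19, win = 13
After iteration 5: i = 4, largest = 19, win = 15
Loop ends.

Final answer: 19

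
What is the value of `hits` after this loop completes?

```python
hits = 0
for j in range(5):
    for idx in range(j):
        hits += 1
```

Let's trace through this code step by step.

Initialize: hits = 0
Entering loop: for j in range(5):
After iteration 1: j = 0, hits = 0
After iteration 2: j = 1, hits = 1, idx = 0
After iteration 3: j = 2, hits = 3, idx = 1
After iteration 4: j = 3, hits = 6, idx = 2
After iteration 5: j = 4, hits = 10, idx = 3
Loop ends.

Final answer: 10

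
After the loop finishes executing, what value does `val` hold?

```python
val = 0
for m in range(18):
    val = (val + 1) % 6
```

Let's trace through this code step by step.

Initialize: val = 0
Entering loop: for m in range(18):
After iteration 1: m = 0, val = 1
After iteration 2: m = 1, val = 2
After iteration 3: m = 2, val = 3
After iteration 4: m = 3, val = 4
After iteration 5: m = 4, val = 5
After iteration 6: m = 5, val = 0
After iteration 7: m = 6, val = 1
After iteration 8: m = 7, val = 2
After iteration 9: m = 8, val = 3
After iteration 10: m = 9, val = 4
After iteration 11: m = 10, val = 5
After iteration 12: m = 11, val = 0
After iteration 13: m = 12, val = 1
After iteration 14: m = 13, val = 2
After iteration 15: m = 14, val = 3
After iteration 16: m = 15, val = 4
After iteration 17: m = 16, val = 5
After iteration 18: m = 17, val = 0
Loop ends.

Final answer: 0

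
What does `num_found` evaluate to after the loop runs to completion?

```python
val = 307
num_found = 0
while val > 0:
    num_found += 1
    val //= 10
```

Let's trace through this code step by step.

Initialize: val = 307
Initialize: num_found = 0
Entering loop: while val > 0:
After iteration 1: val = 30, num_found = 1
After iteration 2: val = 3, num_found = 2
After iteration 3: val = 0, num_found = 3
Loop ends.

Final answer: 3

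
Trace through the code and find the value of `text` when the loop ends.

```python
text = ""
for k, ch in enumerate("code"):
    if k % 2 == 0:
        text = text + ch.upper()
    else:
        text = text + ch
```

Let's trace through this code step by step.

Initialize: text = ''
Entering loop: for k, ch in enumerate("code"):
After iteration 1: k = 0, ch = 'c', text = 'C'
After iteration 2: k = 1, ch = 'o', text = 'Co'
After iteration 3: k = 2, ch = 'd', text = 'CoD'
After iteration 4: k = 3, ch = 'e', text = 'CoDe'
Loop ends.

Final answer: 'CoDe'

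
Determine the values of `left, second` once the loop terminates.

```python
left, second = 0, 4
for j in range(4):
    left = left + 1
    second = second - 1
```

Let's trace through this code step by step.

Initialize: left = 0
Initialize: second = 4
Entering loop: for j in range(4):
After iteration 1: j = 0, left = 1, second = 3
After iteration 2: j = 1, left = 2, second = 2
After iteration 3: j = 2, left = 3, second = 1
After iteration 4: j = 3, left = 4, second = 0
Loop ends.

Final answer: 4, 0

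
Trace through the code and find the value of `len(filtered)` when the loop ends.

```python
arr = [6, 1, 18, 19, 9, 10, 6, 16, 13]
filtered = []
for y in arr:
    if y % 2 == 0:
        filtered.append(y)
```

Let's trace through this code step by step.

Initialize: arr = [6, 1, 18, 19, 9, 10, 6, 16, 13]
Initialize: filtered = []
Entering loop: for y in arr:
After iteration 1: y = 6, filtered = [6]
After iteration 2: y = 1, filtered = [6]
After iteration 3: y = 18, filtered = [6, 18]
After iteration 4: y = 19, filtered = [6, 18]
After iteration 5: y = 9, filtered = [6, 18]
After iteration 6: y = 10, filtered = [6, 18, 10]
After iteration 7: y = 6, filtered = [6, 18, 10, 6]
After iteration 8: y = 16, filtered = [6, 18, 10, 6, 16]
After iteration 9: y = 13, filtered = [6, 18, 10, 6, 16]
Loop ends.
len(filtered) = 5

Final answer: 5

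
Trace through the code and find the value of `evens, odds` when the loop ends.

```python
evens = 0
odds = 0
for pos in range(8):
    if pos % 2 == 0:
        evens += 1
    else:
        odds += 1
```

Let's trace through this code step by step.

Initialize: evens = 0
Initialize: odds = 0
Entering loop: for pos in range(8):
After iteration 1: pos = 0, evens = 1, odds = 0
After iteration 2: pos = 1, evens = 1, odds = 1
After iteration 3: pos = 2, evens = 2, odds = 1
After iteration 4: pos = 3, evens = 2, odds = 2
After iteration 5: pos = 4, evens = 3, odds = 2
After iteration 6: pos = 5, evens = 3, odds = 3
After iteration 7: pos = 6, evens = 4, odds = 3
After iteration 8: pos = 7, evens = 4, odds = 4
Loop ends.

Final answer: 4, 4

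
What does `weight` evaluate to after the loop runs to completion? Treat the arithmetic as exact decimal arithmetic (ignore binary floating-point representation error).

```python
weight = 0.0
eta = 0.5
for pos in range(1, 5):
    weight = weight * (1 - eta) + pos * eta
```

Let's trace through this code step by step.

Initialize: weight = 0.0
Initialize: eta = 0.5
Entering loop: for pos in range(1, 5):
After iteration 1: pos = 1, weight = 0.5
After iteration 2: pos = 2, weight = 1.25
After iteration 3: pos = 3, weight = 2.125
After iteration 4: pos = 4, weight = 3.0625
Loop ends.

Final answer: 3.0625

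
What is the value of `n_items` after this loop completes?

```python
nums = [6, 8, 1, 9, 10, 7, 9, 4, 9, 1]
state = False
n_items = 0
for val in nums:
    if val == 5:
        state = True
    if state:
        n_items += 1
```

Let's trace through this code step by step.

Initialize: nums = [6, 8, 1, 9, 10, 7, 9, 4, 9, 1]
Initialize: state = False
Initialize: n_items = 0
Entering loop: for val in nums:
After iteration 1: val = 6, n_items = 0
After iteration 2: val = 8, n_items = 0
After iteration 3: val = 1, n_items = 0
After iteration 4: val = 9, n_items = 0
After iteration 5: val = 10, n_items = 0
After iteration 6: val = 7, n_items = 0
After iteration 7: val = 9, n_items = 0
After iteration 8: val = 4, n_items = 0
After iteration 9: val = 9, n_items = 0
After iteration 10: val = 1, n_items = 0
Loop ends.

Final answer: 0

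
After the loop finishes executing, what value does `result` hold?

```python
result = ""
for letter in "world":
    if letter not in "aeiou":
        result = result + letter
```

Let's trace through this code step by step.

Initialize: result = ''
Entering loop: for letter in "world":
After iteration 1: letter = 'w', result = 'w'
After iteration 2: letter = 'o', result = 'w'
After iteration 3: letter = 'r', result = 'wr'
After iteration 4: letter = 'l', result = 'wrl'
After iteration 5: letter = 'd', result = 'wrld'
Loop ends.

Final answer: 'wrld'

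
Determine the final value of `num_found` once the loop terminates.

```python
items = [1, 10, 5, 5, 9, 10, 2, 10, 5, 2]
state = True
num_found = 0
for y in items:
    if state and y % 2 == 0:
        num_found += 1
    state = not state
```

Let's trace through this code step by step.

Initialize: items = [1, 10, 5, 5, 9, 10, 2, 10, 5, 2]
Initialize: state = True
Initialize: num_found = 0
Entering loop: for y in items:
After iteration 1: y = 1, state = False, num_found = 0
After iteration 2: y = 10, state = True, num_found = 0
After iteration 3: y = 5, state = False, num_found = 0
After iteration 4: y = 5, state = True, num_found = 0
After iteration 5: y = 9, state = False, num_found = 0
After iteration 6: y = 10, state = True, num_found = 0
After iteration 7: y = 2, state = False, num_found = 1
After iteration 8: y = 10, state = True, num_found = 1
After iteration 9: y = 5, state = False, num_found = 1
After iteration 10: y = 2, state = True, num_found = 1
Loop ends.

Final answer: 1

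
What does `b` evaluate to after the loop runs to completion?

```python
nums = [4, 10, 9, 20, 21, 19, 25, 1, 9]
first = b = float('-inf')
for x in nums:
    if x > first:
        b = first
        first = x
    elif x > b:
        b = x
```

Let's trace through this code step by step.

Initialize: nums = [4, 10, 9, 20, 21, 19, 25, 1, 9]
Initialize: first = -inf
Initialize: b = -inf
Entering loop: for x in nums:
After iteration 1: x = 4, first = 4, b = -inf
After iteration 2: x = 10, first = 10, b = 4
After iteration 3: x = 9, first = 10, b = 9
After iteration 4: x = 20, first = 20, b = 10
After iteration 5: x = 21, first = 21, b = 20
After iteration 6: x = 19, first = 21, b = 20
After iteration 7: x = 25, first = 25, b = 21
After iteration 8: x = 1, first = 25, b = 21
After iteration 9: x = 9, first = 25, b = 21
Loop ends.

Final answer: 21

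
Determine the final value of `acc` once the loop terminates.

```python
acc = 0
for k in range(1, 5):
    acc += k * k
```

Let's trace through this code step by step.

Initialize: acc = 0
Entering loop: for k in range(1, 5):
After iteration 1: k = 1, acc = 1
After iteration 2: k = 2, acc = 5
After iteration 3: k = 3, acc = 14
After iteration 4: k = 4, acc = 30
Loop ends.

Final answer: 30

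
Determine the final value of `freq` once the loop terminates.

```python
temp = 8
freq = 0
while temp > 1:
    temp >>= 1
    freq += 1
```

Let's trace through this code step by step.

Initialize: temp = 8
Initialize: freq = 0
Entering loop: while temp > 1:
After iteration 1: temp = 4, freq = 1
After iteration 2: temp = 2, freq = 2
After iteration 3: temp = 1, freq = 3
Loop ends.

Final answer: 3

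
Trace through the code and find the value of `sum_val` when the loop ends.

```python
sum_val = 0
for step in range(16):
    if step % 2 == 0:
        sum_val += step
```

Let's trace through this code step by step.

Initialize: sum_val = 0
Entering loop: for step in range(16):
After iteration 1: step = 0, sum_val = 0
After iteration 2: step = 1, sum_val = 0
After iteration 3: step = 2, sum_val = 2
After iteration 4: step = 3, sum_val = 2
After iteration 5: step = 4, sum_val = 6
After iteration 6: step = 5, sum_val = 6
After iteration 7: step = 6, sum_val = 12
After iteration 8: step = 7, sum_val = 12
After iteration 9: step = 8, sum_val = 20
After iteration 10: step = 9, sum_val = 20
After iteration 11: step = 10, sum_val = 30
After iteration 12: step = 11, sum_val = 30
After iteration 13: step = 12, sum_val = 42
After iteration 14: step = 13, sum_val = 42
After iteration 15: step = 14, sum_val = 56
After iteration 16: step = 15, sum_val = 56
Loop ends.

Final answer: 56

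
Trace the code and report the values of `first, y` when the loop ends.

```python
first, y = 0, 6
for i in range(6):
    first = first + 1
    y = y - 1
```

Let's trace through this code step by step.

Initialize: first = 0
Initialize: y = 6
Entering loop: for i in range(6):
After iteration 1: i = 0, first = 1, y = 5
After iteration 2: i = 1, first = 2, y = 4
After iteration 3: i = 2, first = 3, y = 3
After iteration 4: i = 3, first = 4, y = 2
After iteration 5: i = 4, first = 5, y = 1
After iteration 6: i = 5, first = 6, y = 0
Loop ends.

Final answer: 6, 0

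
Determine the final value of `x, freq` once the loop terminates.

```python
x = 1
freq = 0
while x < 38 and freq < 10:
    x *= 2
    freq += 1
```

Let's trace through this code step by step.

Initialize: x = 1
Initialize: freq = 0
Entering loop: while x < 38 and freq < 10:
After iteration 1: x = 2, freq = 1
After iteration 2: x = 4, freq = 2
After iteration 3: x = 8, freq = 3
After iteration 4: x = 16, freq = 4
After iteration 5: x = 32, freq = 5
After iteration 6: x = 64, freq = 6
Loop ends.

Final answer: 64, 6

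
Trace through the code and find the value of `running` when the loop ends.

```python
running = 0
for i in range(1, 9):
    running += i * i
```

Let's trace through this code step by step.

Initialize: running = 0
Entering loop: for i in range(1, 9):
After iteration 1: i = 1, running = 1
After iteration 2: i = 2, running = 5
After iteration 3: i = 3, running = 14
After iteration 4: i = 4, running = 30
After iteration 5: i = 5, running = 55
After iteration 6: i = 6, running = 91
After iteration 7: i = 7, running = 140
After iteration 8: i = 8, running = 204
Loop ends.

Final answer: 204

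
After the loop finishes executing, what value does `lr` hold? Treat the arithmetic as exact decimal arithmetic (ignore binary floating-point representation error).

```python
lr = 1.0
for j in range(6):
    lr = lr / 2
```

Let's trace through this code step by step.

Initialize: lr = 1.0
Entering loop: for j in range(6):
After iteration 1: j = 0, lr = 0.5
After iteration 2: j = 1, lr = 0.25
After iteration 3: j = 2, lr = 0.125
After iteration 4: j = 3, lr = 0.0625
After iteration 5: j = 4, lr = 0.03125
After iteration 6: j = 5, lr = 0.015625
Loop ends.

Final answer: 0.015625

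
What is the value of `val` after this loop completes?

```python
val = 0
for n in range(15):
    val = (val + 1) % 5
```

Let's trace through this code step by step.

Initialize: val = 0
Entering loop: for n in range(15):
After iteration 1: n = 0, val = 1
After iteration 2: n = 1, val = 2
After iteration 3: n = 2, val = 3
After iteration 4: n = 3, val = 4
After iteration 5: n = 4, val = 0
After iteration 6: n = 5, val = 1
After iteration 7: n = 6, val = 2
After iteration 8: n = 7, val = 3
After iteration 9: n = 8, val = 4
After iteration 10: n = 9, val = 0
After iteration 11: n = 10, val = 1
After iteration 12: n = 11, val = 2
After iteration 13: n = 12, val = 3
After iteration 14: n = 13, val = 4
After iteration 15: n = 14, val = 0
Loop ends.

Final answer: 0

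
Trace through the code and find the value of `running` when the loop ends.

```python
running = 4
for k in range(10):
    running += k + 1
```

Let's trace through this code step by step.

Initialize: running = 4
Entering loop: for k in range(10):
After iteration 1: k = 0, running = 5
After iteration 2: k = 1, running = 7
After iteration 3: k = 2, running = 10
After iteration 4: k = 3, running = 14
After iteration 5: k = 4, running = 19
After iteration 6: k = 5, running = 25
After iteration 7: k = 6, running = 32
After iteration 8: k = 7, running = 40
After iteration 9: k = 8, running = 49
After iteration 10: k = 9, running = 59
Loop ends.

Final answer: 59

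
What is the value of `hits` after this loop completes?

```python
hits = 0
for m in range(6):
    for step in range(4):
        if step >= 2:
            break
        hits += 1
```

Let's trace through this code step by step.

Initialize: hits = 0
Entering loop: for m in range(6):
After iteration 1: m = 0, hits = 2
After iteration 2: m = 1, hits = 4
After iteration 3: m = 2, hits = 6
After iteration 4: m = 3, hits = 8
After iteration 5: m = 4, hits = 10
After iteration 6: m = 5, hits = 12
Loop ends.

Final answer: 12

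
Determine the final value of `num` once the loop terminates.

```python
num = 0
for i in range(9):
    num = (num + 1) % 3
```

Let's trace through this code step by step.

Initialize: num = 0
Entering loop: for i in range(9):
After iteration 1: i = 0, num = 1
After iteration 2: i = 1, num = 2
After iteration 3: i = 2, num = 0
After iteration 4: i = 3, num = 1
After iteration 5: i = 4, num = 2
After iteration 6: i = 5, num = 0
After iteration 7: i = 6, num = 1
After iteration 8: i = 7, num = 2
After iteration 9: i = 8, num = 0
Loop ends.

Final answer: 0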